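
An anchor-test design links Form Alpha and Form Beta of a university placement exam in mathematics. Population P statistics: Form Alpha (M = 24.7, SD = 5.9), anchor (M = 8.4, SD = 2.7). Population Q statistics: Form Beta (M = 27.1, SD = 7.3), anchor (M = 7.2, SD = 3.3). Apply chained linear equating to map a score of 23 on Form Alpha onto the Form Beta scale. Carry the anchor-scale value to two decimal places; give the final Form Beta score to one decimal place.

Form Alpha → anchor (Population P): v = (2.7/5.9)(23 − 24.7) + 8.4 = 7.62
anchor → Form Beta (Population Q): y = (7.3/3.3)(7.62 − 7.2) + 27.1 = 28.0

28.0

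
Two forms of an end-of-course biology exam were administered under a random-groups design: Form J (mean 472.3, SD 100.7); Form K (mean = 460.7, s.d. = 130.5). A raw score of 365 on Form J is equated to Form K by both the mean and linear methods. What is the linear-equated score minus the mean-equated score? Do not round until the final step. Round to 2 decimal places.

Mean-equated: 365 + (460.7 − 472.3) = 353.40
Linear-equated: (130.5/100.7)(365 − 472.3) + 460.7 = 321.647
Difference = 321.647 − 353.40 = -31.75

-31.75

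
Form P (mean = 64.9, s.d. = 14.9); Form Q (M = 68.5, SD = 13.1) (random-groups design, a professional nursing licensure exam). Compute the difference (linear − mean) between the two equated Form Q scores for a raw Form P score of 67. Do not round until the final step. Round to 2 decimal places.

Mean-equated: 67 + (68.5 − 64.9) = 70.60
Linear-equated: (13.1/14.9)(67 − 64.9) + 68.5 = 70.346
Difference = 70.346 − 70.60 = -0.25

-0.25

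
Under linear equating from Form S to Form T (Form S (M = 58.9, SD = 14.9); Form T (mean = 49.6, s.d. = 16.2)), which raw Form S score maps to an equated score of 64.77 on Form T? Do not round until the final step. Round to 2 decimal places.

Invert y = (SD_Y/SD_X)(x − M_X) + M_Y:
x = (SD_X/SD_Y)(y − M_Y) + M_X = (14.9/16.2)(64.77 − 49.6) + 58.9
x = 0.919753 × 15.170 + 58.9 = 72.85

72.85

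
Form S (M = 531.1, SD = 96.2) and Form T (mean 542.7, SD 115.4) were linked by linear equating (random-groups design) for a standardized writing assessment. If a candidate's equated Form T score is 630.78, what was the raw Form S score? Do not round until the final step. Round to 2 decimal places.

Invert y = (SD_Y/SD_X)(x − M_X) + M_Y:
x = (SD_X/SD_Y)(y − M_Y) + M_X = (96.2/115.4)(630.78 − 542.7) + 531.1
x = 0.833622 × 88.080 + 531.1 = 604.53

604.53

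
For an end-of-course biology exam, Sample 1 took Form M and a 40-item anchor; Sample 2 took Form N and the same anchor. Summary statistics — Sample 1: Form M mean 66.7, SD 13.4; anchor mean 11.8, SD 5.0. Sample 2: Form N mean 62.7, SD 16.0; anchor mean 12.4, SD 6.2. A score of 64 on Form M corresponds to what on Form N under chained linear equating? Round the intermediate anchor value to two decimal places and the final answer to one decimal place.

Form M → anchor (Sample 1): v = (5.0/13.4)(64 − 66.7) + 11.8 = 10.79
anchor → Form N (Sample 2): y = (16.0/6.2)(10.79 − 12.4) + 62.7 = 58.5

58.5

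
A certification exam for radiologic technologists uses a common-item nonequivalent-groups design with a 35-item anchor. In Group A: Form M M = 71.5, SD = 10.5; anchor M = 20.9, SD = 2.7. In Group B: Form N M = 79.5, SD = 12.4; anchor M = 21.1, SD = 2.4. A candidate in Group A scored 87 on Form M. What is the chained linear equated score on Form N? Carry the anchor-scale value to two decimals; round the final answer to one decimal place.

99.1

Form M → anchor (Group A): v = (2.7/10.5)(87 − 71.5) + 20.9 = 24.89
anchor → Form N (Group B): y = (12.4/2.4)(24.89 − 21.1) + 79.5 = 99.1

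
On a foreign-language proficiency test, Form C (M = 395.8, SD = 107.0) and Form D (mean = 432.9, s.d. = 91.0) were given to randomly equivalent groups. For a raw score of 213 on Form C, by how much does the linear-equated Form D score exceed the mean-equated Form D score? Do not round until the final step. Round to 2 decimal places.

27.33

Mean-equated: 213 + (432.9 − 395.8) = 250.10
Linear-equated: (91.0/107.0)(213 − 395.8) + 432.9 = 277.435
Difference = 277.435 − 250.10 = 27.33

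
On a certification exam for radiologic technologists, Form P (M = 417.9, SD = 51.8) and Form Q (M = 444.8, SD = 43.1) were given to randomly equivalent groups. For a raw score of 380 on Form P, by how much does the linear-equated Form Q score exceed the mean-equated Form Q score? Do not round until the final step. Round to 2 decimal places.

Mean-equated: 380 + (444.8 − 417.9) = 406.90
Linear-equated: (43.1/51.8)(380 − 417.9) + 444.8 = 413.265
Difference = 413.265 − 406.90 = 6.37

6.37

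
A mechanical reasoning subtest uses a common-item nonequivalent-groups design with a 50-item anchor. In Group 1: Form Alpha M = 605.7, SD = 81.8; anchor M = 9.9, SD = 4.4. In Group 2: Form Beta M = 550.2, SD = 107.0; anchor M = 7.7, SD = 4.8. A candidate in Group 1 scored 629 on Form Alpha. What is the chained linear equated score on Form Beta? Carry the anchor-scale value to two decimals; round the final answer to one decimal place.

Form Alpha → anchor (Group 1): v = (4.4/81.8)(629 − 605.7) + 9.9 = 11.15
anchor → Form Beta (Group 2): y = (107.0/4.8)(11.15 − 7.7) + 550.2 = 627.1

627.1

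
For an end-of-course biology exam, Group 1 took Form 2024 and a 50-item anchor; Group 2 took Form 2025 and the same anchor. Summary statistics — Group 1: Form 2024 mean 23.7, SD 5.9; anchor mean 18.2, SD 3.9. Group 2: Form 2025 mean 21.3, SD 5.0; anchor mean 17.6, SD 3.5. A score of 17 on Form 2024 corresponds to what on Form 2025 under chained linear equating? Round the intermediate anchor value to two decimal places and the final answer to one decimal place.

Form 2024 → anchor (Group 1): v = (3.9/5.9)(17 − 23.7) + 18.2 = 13.77
anchor → Form 2025 (Group 2): y = (5.0/3.5)(13.77 − 17.6) + 21.3 = 15.8

15.8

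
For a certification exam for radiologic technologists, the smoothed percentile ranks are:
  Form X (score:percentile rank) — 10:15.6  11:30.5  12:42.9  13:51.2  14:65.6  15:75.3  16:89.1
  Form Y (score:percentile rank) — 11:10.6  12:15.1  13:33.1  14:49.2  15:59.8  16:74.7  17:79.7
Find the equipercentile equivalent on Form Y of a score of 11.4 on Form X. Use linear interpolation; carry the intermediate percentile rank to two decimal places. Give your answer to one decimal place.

13.1

PR of 11.4 on Form X: 30.5 + (11.4 − 11)/(12 − 11) × (42.9 − 30.5) = 35.46
On Form Y, PR 35.46 falls between score 13 (PR 33.1) and 14 (PR 49.2).
Interpolate: 13 + (35.46 − 33.1)/(49.2 − 33.1) × (14 − 13) = 13.1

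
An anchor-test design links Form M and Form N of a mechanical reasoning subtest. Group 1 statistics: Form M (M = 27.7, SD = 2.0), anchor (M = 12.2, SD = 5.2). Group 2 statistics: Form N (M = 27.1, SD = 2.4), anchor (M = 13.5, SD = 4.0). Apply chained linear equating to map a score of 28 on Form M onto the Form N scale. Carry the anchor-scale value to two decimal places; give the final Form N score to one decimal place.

26.8

Form M → anchor (Group 1): v = (5.2/2.0)(28 − 27.7) + 12.2 = 12.98
anchor → Form N (Group 2): y = (2.4/4.0)(12.98 − 13.5) + 27.1 = 26.8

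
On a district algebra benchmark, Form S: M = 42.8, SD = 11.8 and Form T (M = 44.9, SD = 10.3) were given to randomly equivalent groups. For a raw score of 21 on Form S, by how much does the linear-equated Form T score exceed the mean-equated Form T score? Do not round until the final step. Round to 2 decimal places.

Mean-equated: 21 + (44.9 − 42.8) = 23.10
Linear-equated: (10.3/11.8)(21 − 42.8) + 44.9 = 25.871
Difference = 25.871 − 23.10 = 2.77

2.77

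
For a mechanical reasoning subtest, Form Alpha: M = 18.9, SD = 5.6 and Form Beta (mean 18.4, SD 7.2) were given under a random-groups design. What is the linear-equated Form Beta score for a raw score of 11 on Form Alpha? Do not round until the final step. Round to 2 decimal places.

8.24

Linear equating: y = (SD_Y/SD_X)(x − M_X) + M_Y
y = (7.2/5.6)(11 − 18.9) + 18.4
y = 1.285714 × -7.9 + 18.4 = -10.1571 + 18.4 = 8.24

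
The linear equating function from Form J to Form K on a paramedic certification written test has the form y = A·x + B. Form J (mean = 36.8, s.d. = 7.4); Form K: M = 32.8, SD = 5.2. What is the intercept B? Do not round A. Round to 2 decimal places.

6.94

A = SD_Y / SD_X = 5.2 / 7.4 = 0.702703
B = M_Y − A·M_X = 32.8 − 0.702703 × 36.8 = 6.94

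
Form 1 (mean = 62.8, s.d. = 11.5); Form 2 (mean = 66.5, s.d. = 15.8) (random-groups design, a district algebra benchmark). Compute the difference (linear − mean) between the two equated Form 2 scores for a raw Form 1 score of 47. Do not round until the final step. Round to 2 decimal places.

Mean-equated: 47 + (66.5 − 62.8) = 50.70
Linear-equated: (15.8/11.5)(47 − 62.8) + 66.5 = 44.792
Difference = 44.792 − 50.70 = -5.91

-5.91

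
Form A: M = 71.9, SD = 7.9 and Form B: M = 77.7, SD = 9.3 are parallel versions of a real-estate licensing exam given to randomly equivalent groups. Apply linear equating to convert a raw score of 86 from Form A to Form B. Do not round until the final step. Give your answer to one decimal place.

Linear equating: y = (SD_Y/SD_X)(x − M_X) + M_Y
y = (9.3/7.9)(86 − 71.9) + 77.7
y = 1.177215 × 14.1 + 77.7 = 16.5987 + 77.7 = 94.3

94.3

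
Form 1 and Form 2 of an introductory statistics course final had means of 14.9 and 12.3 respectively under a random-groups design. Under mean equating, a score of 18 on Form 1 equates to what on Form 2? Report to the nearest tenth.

Mean equating: y = x + (M_Y − M_X) = 18 + (12.3 − 14.9) = 15.4

15.4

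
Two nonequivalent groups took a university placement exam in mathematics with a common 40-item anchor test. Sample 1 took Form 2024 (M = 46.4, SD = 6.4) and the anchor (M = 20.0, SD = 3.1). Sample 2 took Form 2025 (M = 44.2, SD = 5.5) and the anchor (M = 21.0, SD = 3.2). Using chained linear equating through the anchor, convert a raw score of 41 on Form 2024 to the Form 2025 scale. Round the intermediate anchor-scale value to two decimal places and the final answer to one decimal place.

38.0

Form 2024 → anchor (Sample 1): v = (3.1/6.4)(41 − 46.4) + 20.0 = 17.38
anchor → Form 2025 (Sample 2): y = (5.5/3.2)(17.38 − 21.0) + 44.2 = 38.0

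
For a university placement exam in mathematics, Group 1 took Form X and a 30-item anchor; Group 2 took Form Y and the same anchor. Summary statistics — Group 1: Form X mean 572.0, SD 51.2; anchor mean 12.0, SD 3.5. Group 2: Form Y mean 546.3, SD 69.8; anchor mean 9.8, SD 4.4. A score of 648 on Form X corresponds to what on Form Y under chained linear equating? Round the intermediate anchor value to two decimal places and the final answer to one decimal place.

663.7

Form X → anchor (Group 1): v = (3.5/51.2)(648 − 572.0) + 12.0 = 17.20
anchor → Form Y (Group 2): y = (69.8/4.4)(17.20 − 9.8) + 546.3 = 663.7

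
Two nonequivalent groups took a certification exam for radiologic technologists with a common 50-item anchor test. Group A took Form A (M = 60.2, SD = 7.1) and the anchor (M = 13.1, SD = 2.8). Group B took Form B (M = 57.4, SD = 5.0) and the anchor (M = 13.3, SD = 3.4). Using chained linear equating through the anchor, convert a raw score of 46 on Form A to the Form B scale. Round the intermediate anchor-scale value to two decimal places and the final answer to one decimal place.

Form A → anchor (Group A): v = (2.8/7.1)(46 − 60.2) + 13.1 = 7.50
anchor → Form B (Group B): y = (5.0/3.4)(7.50 − 13.3) + 57.4 = 48.9

48.9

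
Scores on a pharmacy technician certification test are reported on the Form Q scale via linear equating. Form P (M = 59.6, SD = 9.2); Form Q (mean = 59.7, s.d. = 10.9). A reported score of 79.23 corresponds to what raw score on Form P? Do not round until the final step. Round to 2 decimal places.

Invert y = (SD_Y/SD_X)(x − M_X) + M_Y:
x = (SD_X/SD_Y)(y − M_Y) + M_X = (9.2/10.9)(79.23 − 59.7) + 59.6
x = 0.844037 × 19.530 + 59.6 = 76.08

76.08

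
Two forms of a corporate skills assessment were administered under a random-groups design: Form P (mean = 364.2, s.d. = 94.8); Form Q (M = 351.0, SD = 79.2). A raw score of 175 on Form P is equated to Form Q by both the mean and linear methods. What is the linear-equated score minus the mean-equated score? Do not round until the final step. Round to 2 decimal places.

Mean-equated: 175 + (351.0 − 364.2) = 161.80
Linear-equated: (79.2/94.8)(175 − 364.2) + 351.0 = 192.934
Difference = 192.934 − 161.80 = 31.13

31.13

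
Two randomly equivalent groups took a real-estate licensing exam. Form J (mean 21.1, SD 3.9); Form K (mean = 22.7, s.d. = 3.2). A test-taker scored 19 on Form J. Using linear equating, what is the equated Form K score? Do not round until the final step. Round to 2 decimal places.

20.98

Linear equating: y = (SD_Y/SD_X)(x − M_X) + M_Y
y = (3.2/3.9)(19 − 21.1) + 22.7
y = 0.820513 × -2.1 + 22.7 = -1.7231 + 22.7 = 20.98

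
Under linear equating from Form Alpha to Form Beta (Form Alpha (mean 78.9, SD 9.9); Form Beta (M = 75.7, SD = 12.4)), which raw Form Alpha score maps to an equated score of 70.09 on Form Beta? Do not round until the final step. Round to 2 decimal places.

74.42

Invert y = (SD_Y/SD_X)(x − M_X) + M_Y:
x = (SD_X/SD_Y)(y − M_Y) + M_X = (9.9/12.4)(70.09 − 75.7) + 78.9
x = 0.798387 × -5.610 + 78.9 = 74.42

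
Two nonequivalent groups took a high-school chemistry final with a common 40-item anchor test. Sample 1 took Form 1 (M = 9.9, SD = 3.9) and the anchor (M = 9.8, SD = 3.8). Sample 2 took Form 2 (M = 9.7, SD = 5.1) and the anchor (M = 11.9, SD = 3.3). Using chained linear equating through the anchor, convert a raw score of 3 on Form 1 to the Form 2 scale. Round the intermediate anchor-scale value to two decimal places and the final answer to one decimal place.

Form 1 → anchor (Sample 1): v = (3.8/3.9)(3 − 9.9) + 9.8 = 3.08
anchor → Form 2 (Sample 2): y = (5.1/3.3)(3.08 − 11.9) + 9.7 = -3.9

-3.9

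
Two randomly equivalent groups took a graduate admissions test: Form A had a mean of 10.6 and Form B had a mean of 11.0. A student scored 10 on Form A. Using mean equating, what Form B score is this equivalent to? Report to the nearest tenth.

Mean equating: y = x + (M_Y − M_X) = 10 + (11.0 − 10.6) = 10.4

10.4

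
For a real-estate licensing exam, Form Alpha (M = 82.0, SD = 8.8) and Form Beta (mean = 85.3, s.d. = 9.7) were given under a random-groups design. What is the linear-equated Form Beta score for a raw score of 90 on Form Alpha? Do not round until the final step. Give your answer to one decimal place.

94.1

Linear equating: y = (SD_Y/SD_X)(x − M_X) + M_Y
y = (9.7/8.8)(90 − 82.0) + 85.3
y = 1.102273 × 8.0 + 85.3 = 8.8182 + 85.3 = 94.1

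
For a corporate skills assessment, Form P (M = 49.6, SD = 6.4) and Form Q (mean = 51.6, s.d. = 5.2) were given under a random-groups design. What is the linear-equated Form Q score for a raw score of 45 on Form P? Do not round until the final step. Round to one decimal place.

Linear equating: y = (SD_Y/SD_X)(x − M_X) + M_Y
y = (5.2/6.4)(45 − 49.6) + 51.6
y = 0.812500 × -4.6 + 51.6 = -3.7375 + 51.6 = 47.9

47.9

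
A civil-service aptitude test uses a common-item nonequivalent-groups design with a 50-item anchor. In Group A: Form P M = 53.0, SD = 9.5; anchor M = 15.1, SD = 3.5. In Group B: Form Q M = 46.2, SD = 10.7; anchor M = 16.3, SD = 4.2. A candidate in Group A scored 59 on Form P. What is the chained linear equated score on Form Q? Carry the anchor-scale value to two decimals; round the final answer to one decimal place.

48.8

Form P → anchor (Group A): v = (3.5/9.5)(59 − 53.0) + 15.1 = 17.31
anchor → Form Q (Group B): y = (10.7/4.2)(17.31 − 16.3) + 46.2 = 48.8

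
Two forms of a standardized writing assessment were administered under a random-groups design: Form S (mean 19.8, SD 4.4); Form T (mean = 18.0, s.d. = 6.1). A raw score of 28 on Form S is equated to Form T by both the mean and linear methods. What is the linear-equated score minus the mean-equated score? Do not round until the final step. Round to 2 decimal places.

3.17

Mean-equated: 28 + (18.0 − 19.8) = 26.20
Linear-equated: (6.1/4.4)(28 − 19.8) + 18.0 = 29.368
Difference = 29.368 − 26.20 = 3.17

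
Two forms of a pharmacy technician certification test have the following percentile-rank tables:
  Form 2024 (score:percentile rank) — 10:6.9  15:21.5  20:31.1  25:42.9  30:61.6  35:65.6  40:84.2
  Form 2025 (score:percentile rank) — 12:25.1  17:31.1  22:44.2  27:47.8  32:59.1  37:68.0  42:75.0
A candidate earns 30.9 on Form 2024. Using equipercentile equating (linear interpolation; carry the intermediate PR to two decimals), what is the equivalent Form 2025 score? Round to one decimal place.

33.8

PR of 30.9 on Form 2024: 61.6 + (30.9 − 30)/(35 − 30) × (65.6 − 61.6) = 62.32
On Form 2025, PR 62.32 falls between score 32 (PR 59.1) and 37 (PR 68.0).
Interpolate: 32 + (62.32 − 59.1)/(68.0 − 59.1) × (37 − 32) = 33.8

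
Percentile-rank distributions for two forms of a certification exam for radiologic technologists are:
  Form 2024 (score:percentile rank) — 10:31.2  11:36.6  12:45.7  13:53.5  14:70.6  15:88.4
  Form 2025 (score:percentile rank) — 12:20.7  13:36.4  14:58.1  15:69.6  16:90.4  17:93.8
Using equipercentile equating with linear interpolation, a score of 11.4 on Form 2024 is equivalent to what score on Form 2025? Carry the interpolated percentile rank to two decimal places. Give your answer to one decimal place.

13.2

PR of 11.4 on Form 2024: 36.6 + (11.4 − 11)/(12 − 11) × (45.7 − 36.6) = 40.24
On Form 2025, PR 40.24 falls between score 13 (PR 36.4) and 14 (PR 58.1).
Interpolate: 13 + (40.24 − 36.4)/(58.1 − 36.4) × (14 − 13) = 13.2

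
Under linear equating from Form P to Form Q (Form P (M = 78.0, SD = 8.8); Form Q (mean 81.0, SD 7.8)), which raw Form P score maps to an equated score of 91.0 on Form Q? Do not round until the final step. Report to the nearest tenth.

Invert y = (SD_Y/SD_X)(x − M_X) + M_Y:
x = (SD_X/SD_Y)(y − M_Y) + M_X = (8.8/7.8)(91.0 − 81.0) + 78.0
x = 1.128205 × 10.000 + 78.0 = 89.3

89.3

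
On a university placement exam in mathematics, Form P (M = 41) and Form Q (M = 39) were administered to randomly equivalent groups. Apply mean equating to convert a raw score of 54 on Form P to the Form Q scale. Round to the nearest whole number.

52

Mean equating: y = x + (M_Y − M_X) = 54 + (39 − 41) = 52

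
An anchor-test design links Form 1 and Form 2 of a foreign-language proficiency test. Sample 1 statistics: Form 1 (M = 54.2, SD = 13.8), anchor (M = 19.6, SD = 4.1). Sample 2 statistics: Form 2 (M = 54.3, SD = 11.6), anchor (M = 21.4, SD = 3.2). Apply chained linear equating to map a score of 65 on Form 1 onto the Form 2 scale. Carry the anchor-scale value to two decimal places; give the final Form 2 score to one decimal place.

Form 1 → anchor (Sample 1): v = (4.1/13.8)(65 − 54.2) + 19.6 = 22.81
anchor → Form 2 (Sample 2): y = (11.6/3.2)(22.81 − 21.4) + 54.3 = 59.4

59.4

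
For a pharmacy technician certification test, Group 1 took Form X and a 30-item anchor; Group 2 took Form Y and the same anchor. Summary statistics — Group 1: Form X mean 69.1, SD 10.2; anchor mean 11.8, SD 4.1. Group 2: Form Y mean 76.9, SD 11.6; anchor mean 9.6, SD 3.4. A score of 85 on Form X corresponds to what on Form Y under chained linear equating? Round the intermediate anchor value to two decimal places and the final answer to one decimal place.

Form X → anchor (Group 1): v = (4.1/10.2)(85 − 69.1) + 11.8 = 18.19
anchor → Form Y (Group 2): y = (11.6/3.4)(18.19 − 9.6) + 76.9 = 106.2

106.2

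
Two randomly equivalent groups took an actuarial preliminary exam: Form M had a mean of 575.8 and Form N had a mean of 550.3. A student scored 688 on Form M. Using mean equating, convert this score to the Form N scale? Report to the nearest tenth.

662.5

Mean equating: y = x + (M_Y − M_X) = 688 + (550.3 − 575.8) = 662.5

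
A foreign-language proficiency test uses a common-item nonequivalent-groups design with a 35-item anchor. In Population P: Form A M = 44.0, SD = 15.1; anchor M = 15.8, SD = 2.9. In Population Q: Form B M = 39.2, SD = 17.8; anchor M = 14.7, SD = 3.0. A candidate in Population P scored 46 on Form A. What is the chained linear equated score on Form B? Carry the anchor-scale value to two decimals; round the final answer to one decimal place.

48.0

Form A → anchor (Population P): v = (2.9/15.1)(46 − 44.0) + 15.8 = 16.18
anchor → Form B (Population Q): y = (17.8/3.0)(16.18 − 14.7) + 39.2 = 48.0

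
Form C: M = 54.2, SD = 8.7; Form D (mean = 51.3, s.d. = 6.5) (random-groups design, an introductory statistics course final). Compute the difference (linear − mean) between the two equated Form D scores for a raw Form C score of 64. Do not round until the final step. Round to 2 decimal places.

Mean-equated: 64 + (51.3 − 54.2) = 61.10
Linear-equated: (6.5/8.7)(64 − 54.2) + 51.3 = 58.622
Difference = 58.622 − 61.10 = -2.48

-2.48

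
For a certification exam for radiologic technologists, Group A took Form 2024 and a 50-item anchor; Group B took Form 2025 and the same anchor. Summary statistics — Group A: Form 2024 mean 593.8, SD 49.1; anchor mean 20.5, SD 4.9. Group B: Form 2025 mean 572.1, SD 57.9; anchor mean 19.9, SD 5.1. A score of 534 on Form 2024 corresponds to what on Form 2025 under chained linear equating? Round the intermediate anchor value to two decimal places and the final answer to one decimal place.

Form 2024 → anchor (Group A): v = (4.9/49.1)(534 − 593.8) + 20.5 = 14.53
anchor → Form 2025 (Group B): y = (57.9/5.1)(14.53 − 19.9) + 572.1 = 511.1

511.1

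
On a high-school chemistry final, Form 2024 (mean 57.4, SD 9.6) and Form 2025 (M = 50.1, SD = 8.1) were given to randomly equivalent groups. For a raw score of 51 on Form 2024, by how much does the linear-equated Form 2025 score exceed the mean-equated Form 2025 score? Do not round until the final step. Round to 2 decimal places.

1.00

Mean-equated: 51 + (50.1 − 57.4) = 43.70
Linear-equated: (8.1/9.6)(51 − 57.4) + 50.1 = 44.700
Difference = 44.700 − 43.70 = 1.00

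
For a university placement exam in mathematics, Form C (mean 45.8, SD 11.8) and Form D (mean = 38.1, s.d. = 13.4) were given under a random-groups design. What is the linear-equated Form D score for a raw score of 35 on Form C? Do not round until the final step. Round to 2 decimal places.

Linear equating: y = (SD_Y/SD_X)(x − M_X) + M_Y
y = (13.4/11.8)(35 − 45.8) + 38.1
y = 1.135593 × -10.8 + 38.1 = -12.2644 + 38.1 = 25.84

25.84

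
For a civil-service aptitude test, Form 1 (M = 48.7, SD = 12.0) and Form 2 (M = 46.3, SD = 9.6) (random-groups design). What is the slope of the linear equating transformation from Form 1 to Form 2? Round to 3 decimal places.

A = SD_Y / SD_X = 9.6 / 12.0 = 0.800

0.800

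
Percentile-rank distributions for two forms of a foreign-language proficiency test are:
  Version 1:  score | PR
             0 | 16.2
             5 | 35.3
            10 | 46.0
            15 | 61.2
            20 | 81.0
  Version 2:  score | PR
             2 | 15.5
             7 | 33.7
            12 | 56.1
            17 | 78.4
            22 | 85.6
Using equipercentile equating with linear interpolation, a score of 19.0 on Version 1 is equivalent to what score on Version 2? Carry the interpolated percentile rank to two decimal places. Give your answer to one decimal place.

PR of 19.0 on Version 1: 61.2 + (19.0 − 15)/(20 − 15) × (81.0 − 61.2) = 77.04
On Version 2, PR 77.04 falls between score 12 (PR 56.1) and 17 (PR 78.4).
Interpolate: 12 + (77.04 − 56.1)/(78.4 − 56.1) × (17 − 12) = 16.7

16.7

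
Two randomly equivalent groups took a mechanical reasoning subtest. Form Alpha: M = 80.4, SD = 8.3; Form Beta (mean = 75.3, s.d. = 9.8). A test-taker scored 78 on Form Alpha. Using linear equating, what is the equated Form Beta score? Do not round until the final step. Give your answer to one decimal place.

72.5

Linear equating: y = (SD_Y/SD_X)(x − M_X) + M_Y
y = (9.8/8.3)(78 − 80.4) + 75.3
y = 1.180723 × -2.4 + 75.3 = -2.8337 + 75.3 = 72.5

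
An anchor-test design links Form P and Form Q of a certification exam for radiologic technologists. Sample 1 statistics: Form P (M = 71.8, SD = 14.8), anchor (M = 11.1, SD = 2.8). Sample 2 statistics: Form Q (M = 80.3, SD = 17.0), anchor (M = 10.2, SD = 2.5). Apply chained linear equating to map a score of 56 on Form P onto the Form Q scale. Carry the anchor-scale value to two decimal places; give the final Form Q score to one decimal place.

Form P → anchor (Sample 1): v = (2.8/14.8)(56 − 71.8) + 11.1 = 8.11
anchor → Form Q (Sample 2): y = (17.0/2.5)(8.11 − 10.2) + 80.3 = 66.1

66.1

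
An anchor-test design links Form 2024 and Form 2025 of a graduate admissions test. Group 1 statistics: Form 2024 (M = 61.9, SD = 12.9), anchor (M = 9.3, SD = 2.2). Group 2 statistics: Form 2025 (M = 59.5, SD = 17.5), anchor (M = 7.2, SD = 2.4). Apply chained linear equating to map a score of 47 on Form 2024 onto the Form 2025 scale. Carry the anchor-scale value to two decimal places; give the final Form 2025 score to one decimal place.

56.3

Form 2024 → anchor (Group 1): v = (2.2/12.9)(47 − 61.9) + 9.3 = 6.76
anchor → Form 2025 (Group 2): y = (17.5/2.4)(6.76 − 7.2) + 59.5 = 56.3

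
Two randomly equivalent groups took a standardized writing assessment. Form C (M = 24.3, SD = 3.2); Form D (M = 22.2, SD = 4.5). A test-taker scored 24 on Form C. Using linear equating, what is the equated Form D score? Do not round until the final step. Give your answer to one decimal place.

Linear equating: y = (SD_Y/SD_X)(x − M_X) + M_Y
y = (4.5/3.2)(24 − 24.3) + 22.2
y = 1.406250 × -0.3 + 22.2 = -0.4219 + 22.2 = 21.8

21.8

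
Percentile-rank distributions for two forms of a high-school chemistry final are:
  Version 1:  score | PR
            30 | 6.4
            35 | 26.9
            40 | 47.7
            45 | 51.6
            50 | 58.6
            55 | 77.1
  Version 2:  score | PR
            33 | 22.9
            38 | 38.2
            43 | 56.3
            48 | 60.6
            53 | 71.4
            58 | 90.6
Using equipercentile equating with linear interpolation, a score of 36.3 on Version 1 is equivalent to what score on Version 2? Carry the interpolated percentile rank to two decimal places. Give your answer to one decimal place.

36.1

PR of 36.3 on Version 1: 26.9 + (36.3 − 35)/(40 − 35) × (47.7 − 26.9) = 32.31
On Version 2, PR 32.31 falls between score 33 (PR 22.9) and 38 (PR 38.2).
Interpolate: 33 + (32.31 − 22.9)/(38.2 − 22.9) × (38 − 33) = 36.1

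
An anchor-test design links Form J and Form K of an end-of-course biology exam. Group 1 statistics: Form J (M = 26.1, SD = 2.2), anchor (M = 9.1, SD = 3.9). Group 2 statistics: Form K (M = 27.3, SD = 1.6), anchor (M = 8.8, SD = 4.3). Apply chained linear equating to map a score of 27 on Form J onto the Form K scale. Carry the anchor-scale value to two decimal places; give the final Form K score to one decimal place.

28.0

Form J → anchor (Group 1): v = (3.9/2.2)(27 − 26.1) + 9.1 = 10.70
anchor → Form K (Group 2): y = (1.6/4.3)(10.70 − 8.8) + 27.3 = 28.0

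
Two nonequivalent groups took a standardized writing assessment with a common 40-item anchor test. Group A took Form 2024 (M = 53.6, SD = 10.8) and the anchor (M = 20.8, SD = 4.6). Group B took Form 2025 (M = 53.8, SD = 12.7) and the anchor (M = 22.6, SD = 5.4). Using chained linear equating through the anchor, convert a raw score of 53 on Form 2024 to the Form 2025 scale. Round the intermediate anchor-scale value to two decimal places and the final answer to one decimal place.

49.0

Form 2024 → anchor (Group A): v = (4.6/10.8)(53 − 53.6) + 20.8 = 20.54
anchor → Form 2025 (Group B): y = (12.7/5.4)(20.54 − 22.6) + 53.8 = 49.0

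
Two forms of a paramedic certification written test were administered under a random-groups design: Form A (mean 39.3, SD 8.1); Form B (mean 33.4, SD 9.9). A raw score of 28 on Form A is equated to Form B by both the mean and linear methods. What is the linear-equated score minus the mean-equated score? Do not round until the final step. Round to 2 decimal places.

-2.51

Mean-equated: 28 + (33.4 − 39.3) = 22.10
Linear-equated: (9.9/8.1)(28 − 39.3) + 33.4 = 19.589
Difference = 19.589 − 22.10 = -2.51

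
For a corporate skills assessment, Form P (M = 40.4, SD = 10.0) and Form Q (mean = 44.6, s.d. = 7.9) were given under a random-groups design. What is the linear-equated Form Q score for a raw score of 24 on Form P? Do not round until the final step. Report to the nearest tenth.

31.6

Linear equating: y = (SD_Y/SD_X)(x − M_X) + M_Y
y = (7.9/10.0)(24 − 40.4) + 44.6
y = 0.790000 × -16.4 + 44.6 = -12.9560 + 44.6 = 31.6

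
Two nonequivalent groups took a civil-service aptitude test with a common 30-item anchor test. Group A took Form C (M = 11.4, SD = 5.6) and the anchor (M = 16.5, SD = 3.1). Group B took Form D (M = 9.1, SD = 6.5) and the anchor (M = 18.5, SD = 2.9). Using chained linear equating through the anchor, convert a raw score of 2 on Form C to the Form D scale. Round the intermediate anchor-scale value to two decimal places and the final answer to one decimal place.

-7.0

Form C → anchor (Group A): v = (3.1/5.6)(2 − 11.4) + 16.5 = 11.30
anchor → Form D (Group B): y = (6.5/2.9)(11.30 − 18.5) + 9.1 = -7.0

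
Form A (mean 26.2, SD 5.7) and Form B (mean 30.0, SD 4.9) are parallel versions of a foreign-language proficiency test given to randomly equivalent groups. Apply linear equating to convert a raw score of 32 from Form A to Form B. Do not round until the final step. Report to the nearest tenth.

35.0

Linear equating: y = (SD_Y/SD_X)(x − M_X) + M_Y
y = (4.9/5.7)(32 − 26.2) + 30.0
y = 0.859649 × 5.8 + 30.0 = 4.9860 + 30.0 = 35.0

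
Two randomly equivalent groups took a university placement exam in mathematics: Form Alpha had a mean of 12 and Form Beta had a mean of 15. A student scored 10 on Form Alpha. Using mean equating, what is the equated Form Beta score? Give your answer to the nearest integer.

13

Mean equating: y = x + (M_Y − M_X) = 10 + (15 − 12) = 13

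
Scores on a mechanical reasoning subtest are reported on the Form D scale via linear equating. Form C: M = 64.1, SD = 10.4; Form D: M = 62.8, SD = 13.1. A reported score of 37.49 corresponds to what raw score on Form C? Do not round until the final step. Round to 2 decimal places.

Invert y = (SD_Y/SD_X)(x − M_X) + M_Y:
x = (SD_X/SD_Y)(y − M_Y) + M_X = (10.4/13.1)(37.49 − 62.8) + 64.1
x = 0.793893 × -25.310 + 64.1 = 44.01

44.01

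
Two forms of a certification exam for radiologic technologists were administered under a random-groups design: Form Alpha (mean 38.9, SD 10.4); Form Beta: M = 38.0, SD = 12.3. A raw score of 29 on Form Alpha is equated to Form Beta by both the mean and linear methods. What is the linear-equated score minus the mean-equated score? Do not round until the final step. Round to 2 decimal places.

Mean-equated: 29 + (38.0 − 38.9) = 28.10
Linear-equated: (12.3/10.4)(29 − 38.9) + 38.0 = 26.291
Difference = 26.291 − 28.10 = -1.81

-1.81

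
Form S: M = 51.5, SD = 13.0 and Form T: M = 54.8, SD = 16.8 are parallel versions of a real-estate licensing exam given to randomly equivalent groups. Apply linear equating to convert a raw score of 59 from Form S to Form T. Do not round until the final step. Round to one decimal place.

Linear equating: y = (SD_Y/SD_X)(x − M_X) + M_Y
y = (16.8/13.0)(59 − 51.5) + 54.8
y = 1.292308 × 7.5 + 54.8 = 9.6923 + 54.8 = 64.5

64.5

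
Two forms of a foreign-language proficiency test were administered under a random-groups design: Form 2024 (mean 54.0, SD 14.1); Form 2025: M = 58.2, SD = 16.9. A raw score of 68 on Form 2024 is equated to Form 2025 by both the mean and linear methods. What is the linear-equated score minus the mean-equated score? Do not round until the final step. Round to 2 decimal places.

Mean-equated: 68 + (58.2 − 54.0) = 72.20
Linear-equated: (16.9/14.1)(68 − 54.0) + 58.2 = 74.980
Difference = 74.980 − 72.20 = 2.78

2.78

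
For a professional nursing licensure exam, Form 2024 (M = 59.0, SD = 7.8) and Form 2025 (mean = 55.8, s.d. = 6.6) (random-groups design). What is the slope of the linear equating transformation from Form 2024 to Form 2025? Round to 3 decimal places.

0.846

A = SD_Y / SD_X = 6.6 / 7.8 = 0.846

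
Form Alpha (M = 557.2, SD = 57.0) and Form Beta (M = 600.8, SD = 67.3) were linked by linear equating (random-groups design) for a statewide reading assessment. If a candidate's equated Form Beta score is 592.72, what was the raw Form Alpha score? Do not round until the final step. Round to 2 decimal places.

550.36

Invert y = (SD_Y/SD_X)(x − M_X) + M_Y:
x = (SD_X/SD_Y)(y − M_Y) + M_X = (57.0/67.3)(592.72 − 600.8) + 557.2
x = 0.846954 × -8.080 + 557.2 = 550.36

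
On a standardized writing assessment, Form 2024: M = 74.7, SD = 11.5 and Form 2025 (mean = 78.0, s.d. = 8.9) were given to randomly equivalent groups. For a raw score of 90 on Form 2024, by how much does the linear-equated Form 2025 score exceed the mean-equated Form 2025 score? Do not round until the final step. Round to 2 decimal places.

-3.46

Mean-equated: 90 + (78.0 − 74.7) = 93.30
Linear-equated: (8.9/11.5)(90 − 74.7) + 78.0 = 89.841
Difference = 89.841 − 93.30 = -3.46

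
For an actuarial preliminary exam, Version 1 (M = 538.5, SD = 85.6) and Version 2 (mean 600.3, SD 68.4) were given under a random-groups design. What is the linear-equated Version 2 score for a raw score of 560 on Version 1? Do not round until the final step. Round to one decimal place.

Linear equating: y = (SD_Y/SD_X)(x − M_X) + M_Y
y = (68.4/85.6)(560 − 538.5) + 600.3
y = 0.799065 × 21.5 + 600.3 = 17.1799 + 600.3 = 617.5

617.5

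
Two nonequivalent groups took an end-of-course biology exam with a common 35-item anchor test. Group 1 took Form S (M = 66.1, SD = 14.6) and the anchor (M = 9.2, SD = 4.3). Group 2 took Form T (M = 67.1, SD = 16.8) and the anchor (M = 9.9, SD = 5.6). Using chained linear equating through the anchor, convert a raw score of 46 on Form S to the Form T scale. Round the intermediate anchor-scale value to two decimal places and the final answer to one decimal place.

Form S → anchor (Group 1): v = (4.3/14.6)(46 − 66.1) + 9.2 = 3.28
anchor → Form T (Group 2): y = (16.8/5.6)(3.28 − 9.9) + 67.1 = 47.2

47.2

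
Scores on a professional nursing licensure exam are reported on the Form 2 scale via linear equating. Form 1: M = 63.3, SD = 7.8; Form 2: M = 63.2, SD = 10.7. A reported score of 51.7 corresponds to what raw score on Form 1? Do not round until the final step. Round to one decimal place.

Invert y = (SD_Y/SD_X)(x − M_X) + M_Y:
x = (SD_X/SD_Y)(y − M_Y) + M_X = (7.8/10.7)(51.7 − 63.2) + 63.3
x = 0.728972 × -11.500 + 63.3 = 54.9

54.9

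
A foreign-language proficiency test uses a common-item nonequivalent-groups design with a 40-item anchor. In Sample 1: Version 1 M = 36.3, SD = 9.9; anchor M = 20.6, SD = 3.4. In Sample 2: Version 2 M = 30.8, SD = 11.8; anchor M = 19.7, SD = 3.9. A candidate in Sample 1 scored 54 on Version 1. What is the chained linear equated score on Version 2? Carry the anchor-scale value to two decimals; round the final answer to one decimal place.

51.9

Version 1 → anchor (Sample 1): v = (3.4/9.9)(54 − 36.3) + 20.6 = 26.68
anchor → Version 2 (Sample 2): y = (11.8/3.9)(26.68 − 19.7) + 30.8 = 51.9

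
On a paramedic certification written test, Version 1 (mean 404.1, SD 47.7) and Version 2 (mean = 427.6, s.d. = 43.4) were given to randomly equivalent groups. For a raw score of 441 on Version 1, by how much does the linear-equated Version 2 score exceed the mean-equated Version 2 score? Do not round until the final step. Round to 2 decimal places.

Mean-equated: 441 + (427.6 − 404.1) = 464.50
Linear-equated: (43.4/47.7)(441 − 404.1) + 427.6 = 461.174
Difference = 461.174 − 464.50 = -3.33

-3.33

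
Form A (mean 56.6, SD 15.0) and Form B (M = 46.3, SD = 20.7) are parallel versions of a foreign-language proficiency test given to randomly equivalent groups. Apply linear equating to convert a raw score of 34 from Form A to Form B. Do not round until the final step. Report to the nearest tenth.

15.1

Linear equating: y = (SD_Y/SD_X)(x − M_X) + M_Y
y = (20.7/15.0)(34 − 56.6) + 46.3
y = 1.380000 × -22.6 + 46.3 = -31.1880 + 46.3 = 15.1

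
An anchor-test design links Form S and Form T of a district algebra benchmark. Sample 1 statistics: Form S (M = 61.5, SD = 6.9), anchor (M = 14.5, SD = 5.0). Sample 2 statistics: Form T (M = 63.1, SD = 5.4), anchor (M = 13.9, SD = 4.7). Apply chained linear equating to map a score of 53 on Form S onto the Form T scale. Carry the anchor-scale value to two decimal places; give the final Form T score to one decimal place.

56.7

Form S → anchor (Sample 1): v = (5.0/6.9)(53 − 61.5) + 14.5 = 8.34
anchor → Form T (Sample 2): y = (5.4/4.7)(8.34 − 13.9) + 63.1 = 56.7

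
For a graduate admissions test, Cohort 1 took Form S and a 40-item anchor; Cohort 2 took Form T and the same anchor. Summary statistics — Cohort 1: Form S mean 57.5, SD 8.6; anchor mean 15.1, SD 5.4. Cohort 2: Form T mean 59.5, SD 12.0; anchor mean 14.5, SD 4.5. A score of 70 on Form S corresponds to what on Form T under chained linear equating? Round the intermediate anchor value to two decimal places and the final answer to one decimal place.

Form S → anchor (Cohort 1): v = (5.4/8.6)(70 − 57.5) + 15.1 = 22.95
anchor → Form T (Cohort 2): y = (12.0/4.5)(22.95 − 14.5) + 59.5 = 82.0

82.0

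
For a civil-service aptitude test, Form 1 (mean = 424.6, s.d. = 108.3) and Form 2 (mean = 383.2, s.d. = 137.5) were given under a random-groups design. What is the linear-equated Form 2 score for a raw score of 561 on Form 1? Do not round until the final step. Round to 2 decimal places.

556.38

Linear equating: y = (SD_Y/SD_X)(x − M_X) + M_Y
y = (137.5/108.3)(561 − 424.6) + 383.2
y = 1.269621 × 136.4 + 383.2 = 173.1764 + 383.2 = 556.38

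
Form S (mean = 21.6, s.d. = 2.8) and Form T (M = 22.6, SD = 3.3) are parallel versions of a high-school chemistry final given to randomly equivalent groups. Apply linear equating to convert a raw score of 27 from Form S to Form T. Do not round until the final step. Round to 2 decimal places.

28.96

Linear equating: y = (SD_Y/SD_X)(x − M_X) + M_Y
y = (3.3/2.8)(27 − 21.6) + 22.6
y = 1.178571 × 5.4 + 22.6 = 6.3643 + 22.6 = 28.96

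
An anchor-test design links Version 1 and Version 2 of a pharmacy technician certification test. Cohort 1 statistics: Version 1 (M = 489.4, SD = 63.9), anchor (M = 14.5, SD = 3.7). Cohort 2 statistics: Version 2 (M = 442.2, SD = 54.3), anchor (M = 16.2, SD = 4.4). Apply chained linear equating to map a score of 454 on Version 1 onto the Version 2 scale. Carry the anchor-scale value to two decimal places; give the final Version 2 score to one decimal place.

Version 1 → anchor (Cohort 1): v = (3.7/63.9)(454 − 489.4) + 14.5 = 12.45
anchor → Version 2 (Cohort 2): y = (54.3/4.4)(12.45 − 16.2) + 442.2 = 395.9

395.9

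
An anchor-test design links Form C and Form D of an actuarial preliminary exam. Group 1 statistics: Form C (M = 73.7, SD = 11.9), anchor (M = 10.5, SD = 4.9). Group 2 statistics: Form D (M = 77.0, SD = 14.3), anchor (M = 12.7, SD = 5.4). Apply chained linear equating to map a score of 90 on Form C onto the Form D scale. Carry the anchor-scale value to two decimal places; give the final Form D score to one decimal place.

88.9

Form C → anchor (Group 1): v = (4.9/11.9)(90 − 73.7) + 10.5 = 17.21
anchor → Form D (Group 2): y = (14.3/5.4)(17.21 − 12.7) + 77.0 = 88.9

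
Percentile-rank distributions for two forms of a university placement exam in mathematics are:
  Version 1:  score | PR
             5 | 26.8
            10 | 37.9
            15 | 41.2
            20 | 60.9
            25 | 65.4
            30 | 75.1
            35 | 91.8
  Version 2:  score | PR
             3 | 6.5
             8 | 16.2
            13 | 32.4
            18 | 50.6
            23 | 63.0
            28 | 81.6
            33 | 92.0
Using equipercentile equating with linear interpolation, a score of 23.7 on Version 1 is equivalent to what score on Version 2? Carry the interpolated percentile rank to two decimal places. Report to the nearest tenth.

PR of 23.7 on Version 1: 60.9 + (23.7 − 20)/(25 − 20) × (65.4 − 60.9) = 64.23
On Version 2, PR 64.23 falls between score 23 (PR 63.0) and 28 (PR 81.6).
Interpolate: 23 + (64.23 − 63.0)/(81.6 − 63.0) × (28 − 23) = 23.3

23.3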